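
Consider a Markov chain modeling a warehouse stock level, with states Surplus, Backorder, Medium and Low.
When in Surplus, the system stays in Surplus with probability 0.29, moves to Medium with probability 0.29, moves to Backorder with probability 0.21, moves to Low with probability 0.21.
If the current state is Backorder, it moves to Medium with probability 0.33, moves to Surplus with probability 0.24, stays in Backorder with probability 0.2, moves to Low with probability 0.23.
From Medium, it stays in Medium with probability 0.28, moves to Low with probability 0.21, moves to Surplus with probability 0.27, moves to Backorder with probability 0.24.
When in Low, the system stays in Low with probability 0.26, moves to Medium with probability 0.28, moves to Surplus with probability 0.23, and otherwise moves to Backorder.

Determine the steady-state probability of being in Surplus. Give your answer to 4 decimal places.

0.2595

Let the stationary distribution be π with π = πP and π_1 + π_2 + π_3 + π_4 = 1.
π_1 = 0.29·π_1 + 0.24·π_2 + 0.27·π_3 + 0.23·π_4
π_2 = 0.21·π_1 + 0.2·π_2 + 0.24·π_3 + 0.23·π_4
π_3 = 0.29·π_1 + 0.33·π_2 + 0.28·π_3 + 0.28·π_4
Solving with the normalization constraint gives π = (0.2595, 0.2211, 0.2937, 0.2257).
So the stationary probability of Surplus is 0.2595.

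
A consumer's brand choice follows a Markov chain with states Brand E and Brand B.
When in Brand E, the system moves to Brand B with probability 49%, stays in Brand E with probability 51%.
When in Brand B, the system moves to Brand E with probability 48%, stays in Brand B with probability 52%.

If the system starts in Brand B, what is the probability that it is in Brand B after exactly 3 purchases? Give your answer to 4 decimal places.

Propagate the distribution vector 3 purchases from Brand B.
After 0 purchases: (0.0000, 1.0000)
After 1 purchase: (0.4800, 0.5200)
After 2 purchases: (0.4944, 0.5056)
After 3 purchases: (0.4948, 0.5052)
P(in Brand B after 3 purchases) = 0.5052

0.5052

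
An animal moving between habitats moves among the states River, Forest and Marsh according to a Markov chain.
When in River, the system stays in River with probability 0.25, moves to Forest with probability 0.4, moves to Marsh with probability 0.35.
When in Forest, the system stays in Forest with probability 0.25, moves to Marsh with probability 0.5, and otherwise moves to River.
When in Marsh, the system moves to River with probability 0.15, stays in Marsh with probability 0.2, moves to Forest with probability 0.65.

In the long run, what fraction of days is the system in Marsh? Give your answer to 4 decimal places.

Let the stationary distribution be π with π = πP and π_1 + π_2 + π_3 = 1.
π_1 = 0.25·π_1 + 0.25·π_2 + 0.15·π_3
π_2 = 0.4·π_1 + 0.25·π_2 + 0.65·π_3
Solving with the normalization constraint gives π = (0.2140, 0.4261, 0.3599).
So the stationary probability of Marsh is 0.3599.

0.3599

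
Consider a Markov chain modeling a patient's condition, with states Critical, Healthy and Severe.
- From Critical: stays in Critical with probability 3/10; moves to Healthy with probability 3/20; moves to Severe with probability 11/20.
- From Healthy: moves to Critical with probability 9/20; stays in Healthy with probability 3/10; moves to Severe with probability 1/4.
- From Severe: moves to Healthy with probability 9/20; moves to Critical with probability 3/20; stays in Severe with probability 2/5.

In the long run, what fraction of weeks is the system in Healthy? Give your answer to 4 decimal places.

Let the stationary distribution be π with π = πP and π_1 + π_2 + π_3 = 1.
π_1 = 0.3·π_1 + 0.45·π_2 + 0.15·π_3
π_2 = 0.15·π_1 + 0.3·π_2 + 0.45·π_3
Solving with the normalization constraint gives π = (0.2881, 0.3162, 0.3958).
So the stationary probability of Healthy is 0.3162.

0.3162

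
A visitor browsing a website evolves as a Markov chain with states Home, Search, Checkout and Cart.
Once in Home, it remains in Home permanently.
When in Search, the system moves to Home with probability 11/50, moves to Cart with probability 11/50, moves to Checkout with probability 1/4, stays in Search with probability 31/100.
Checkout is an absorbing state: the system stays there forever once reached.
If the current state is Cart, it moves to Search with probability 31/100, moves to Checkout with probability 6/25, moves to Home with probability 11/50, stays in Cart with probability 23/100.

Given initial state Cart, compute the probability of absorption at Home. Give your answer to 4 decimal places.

0.4751

Let h(s) be the probability of absorption at Home starting from transient state s. Then h(Home) = 1 and h(Checkout) = 0. By first-step analysis:
h(Search) = 0.22·1 + 0.31·h(Search) + 0.25·0 + 0.22·h(Cart)
h(Cart) = 0.22·1 + 0.31·h(Search) + 0.24·0 + 0.23·h(Cart)
Solving: h(Search) = 0.4703, h(Cart) = 0.4751.
Starting from Cart, the probability is 0.4751.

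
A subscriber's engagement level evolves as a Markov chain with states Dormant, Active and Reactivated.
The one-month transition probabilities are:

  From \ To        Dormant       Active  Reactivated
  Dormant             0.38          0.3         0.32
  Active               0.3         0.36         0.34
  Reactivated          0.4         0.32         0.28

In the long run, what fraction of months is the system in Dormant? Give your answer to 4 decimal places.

Let the stationary distribution be π with π = πP and π_1 + π_2 + π_3 = 1.
π_1 = 0.38·π_1 + 0.3·π_2 + 0.4·π_3
π_2 = 0.3·π_1 + 0.36·π_2 + 0.32·π_3
Solving with the normalization constraint gives π = (0.3602, 0.3258, 0.3140).
So the stationary probability of Dormant is 0.3602.

0.3602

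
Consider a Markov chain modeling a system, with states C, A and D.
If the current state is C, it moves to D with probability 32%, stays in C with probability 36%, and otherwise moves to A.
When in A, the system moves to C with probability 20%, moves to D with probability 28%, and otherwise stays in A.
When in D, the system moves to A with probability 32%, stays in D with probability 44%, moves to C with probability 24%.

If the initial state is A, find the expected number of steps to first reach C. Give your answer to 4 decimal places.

Let t(s) be the expected number of steps to first reach C from state s, with t(C) = 0. Conditioning on the first step:
t(A) = 1 + 0.52·t(A) + 0.28·t(D)
t(D) = 1 + 0.32·t(A) + 0.44·t(D)
Solving: t(A) = 4.6875, t(D) = 4.4643.
Expected steps from A to C: 4.6875.

4.6875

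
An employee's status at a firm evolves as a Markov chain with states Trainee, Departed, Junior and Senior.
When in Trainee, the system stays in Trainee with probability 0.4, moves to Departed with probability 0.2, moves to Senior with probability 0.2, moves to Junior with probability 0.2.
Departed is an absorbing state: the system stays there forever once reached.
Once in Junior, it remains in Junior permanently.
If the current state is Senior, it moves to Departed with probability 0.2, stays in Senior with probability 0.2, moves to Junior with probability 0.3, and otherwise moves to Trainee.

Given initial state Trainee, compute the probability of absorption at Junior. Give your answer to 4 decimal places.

Let h(s) be the probability of absorption at Junior starting from transient state s. Then h(Junior) = 1 and h(Departed) = 0. By first-step analysis:
h(Trainee) = 0.4·h(Trainee) + 0.2·0 + 0.2·1 + 0.2·h(Senior)
h(Senior) = 0.3·h(Trainee) + 0.2·0 + 0.3·1 + 0.2·h(Senior)
Solving: h(Trainee) = 0.5238, h(Senior) = 0.5714.
Starting from Trainee, the probability is 0.5238.

0.5238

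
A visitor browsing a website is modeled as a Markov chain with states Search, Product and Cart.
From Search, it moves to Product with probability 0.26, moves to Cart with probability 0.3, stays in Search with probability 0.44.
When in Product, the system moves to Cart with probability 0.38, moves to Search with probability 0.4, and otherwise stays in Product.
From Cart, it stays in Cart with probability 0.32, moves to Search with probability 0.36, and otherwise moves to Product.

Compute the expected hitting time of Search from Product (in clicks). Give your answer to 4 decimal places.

2.5930

Let t(s) be the expected number of clicks to first reach Search from state s, with t(Search) = 0. Conditioning on the first click:
t(Product) = 1 + 0.22·t(Product) + 0.38·t(Cart)
t(Cart) = 1 + 0.32·t(Product) + 0.32·t(Cart)
Solving: t(Product) = 2.5930, t(Cart) = 2.6908.
Expected clicks from Product to Search: 2.5930.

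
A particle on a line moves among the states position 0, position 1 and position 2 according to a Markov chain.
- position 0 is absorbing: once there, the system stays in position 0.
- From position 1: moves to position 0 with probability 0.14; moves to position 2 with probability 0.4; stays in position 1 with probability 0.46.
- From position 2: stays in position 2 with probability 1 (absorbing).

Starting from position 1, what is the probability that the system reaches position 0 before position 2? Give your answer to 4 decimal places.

0.2593

Let h(s) be the probability of absorption at position 0 starting from transient state s. Then h(position 0) = 1 and h(position 2) = 0. By first-step analysis:
h(position 1) = 0.14·1 + 0.46·h(position 1) + 0.4·0
Solving: h(position 1) = 0.2593.
Starting from position 1, the probability is 0.2593.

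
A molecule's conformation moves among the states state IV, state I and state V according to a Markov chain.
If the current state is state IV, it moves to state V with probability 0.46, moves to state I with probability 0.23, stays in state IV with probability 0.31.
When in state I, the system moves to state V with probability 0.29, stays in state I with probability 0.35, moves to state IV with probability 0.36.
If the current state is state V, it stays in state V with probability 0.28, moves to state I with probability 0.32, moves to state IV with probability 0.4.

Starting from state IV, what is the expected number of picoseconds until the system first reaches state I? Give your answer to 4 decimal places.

3.7724

Let t(s) be the expected number of picoseconds to first reach state I from state s, with t(state I) = 0. Conditioning on the first picosecond:
t(state IV) = 1 + 0.31·t(state IV) + 0.46·t(state V)
t(state V) = 1 + 0.4·t(state IV) + 0.28·t(state V)
Solving: t(state IV) = 3.7724, t(state V) = 3.4847.
Expected picoseconds from state IV to state I: 3.7724.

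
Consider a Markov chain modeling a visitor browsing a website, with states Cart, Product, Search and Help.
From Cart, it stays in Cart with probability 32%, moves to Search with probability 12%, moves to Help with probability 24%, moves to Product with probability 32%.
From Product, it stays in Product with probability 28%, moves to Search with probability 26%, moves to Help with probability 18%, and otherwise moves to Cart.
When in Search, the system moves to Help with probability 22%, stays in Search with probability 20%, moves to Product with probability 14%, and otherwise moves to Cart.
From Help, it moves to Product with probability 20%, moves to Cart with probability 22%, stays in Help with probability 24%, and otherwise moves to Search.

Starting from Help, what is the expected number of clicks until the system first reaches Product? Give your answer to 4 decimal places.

4.5049

Let t(s) be the expected number of clicks to first reach Product from state s, with t(Product) = 0. Conditioning on the first click:
t(Cart) = 1 + 0.32·t(Cart) + 0.12·t(Search) + 0.24·t(Help)
t(Search) = 1 + 0.44·t(Cart) + 0.2·t(Search) + 0.22·t(Help)
t(Help) = 1 + 0.22·t(Cart) + 0.34·t(Search) + 0.24·t(Help)
Solving: t(Cart) = 3.8760, t(Search) = 4.6206, t(Help) = 4.5049.
Expected clicks from Help to Product: 4.5049.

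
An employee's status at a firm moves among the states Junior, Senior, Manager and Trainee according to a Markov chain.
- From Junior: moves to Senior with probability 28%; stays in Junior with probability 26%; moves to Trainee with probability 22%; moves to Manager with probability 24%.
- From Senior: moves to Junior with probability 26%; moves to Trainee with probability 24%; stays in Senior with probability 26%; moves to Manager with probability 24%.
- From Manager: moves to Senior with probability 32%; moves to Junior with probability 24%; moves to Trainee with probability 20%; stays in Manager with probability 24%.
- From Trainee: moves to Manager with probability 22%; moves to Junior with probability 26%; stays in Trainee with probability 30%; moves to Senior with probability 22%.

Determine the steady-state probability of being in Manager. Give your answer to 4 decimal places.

0.2352

Let the stationary distribution be π with π = πP and π_1 + π_2 + π_3 + π_4 = 1.
π_1 = 0.26·π_1 + 0.26·π_2 + 0.24·π_3 + 0.26·π_4
π_2 = 0.28·π_1 + 0.26·π_2 + 0.32·π_3 + 0.22·π_4
π_3 = 0.24·π_1 + 0.24·π_2 + 0.24·π_3 + 0.22·π_4
Solving with the normalization constraint gives π = (0.2553, 0.2696, 0.2352, 0.2399).
So the stationary probability of Manager is 0.2352.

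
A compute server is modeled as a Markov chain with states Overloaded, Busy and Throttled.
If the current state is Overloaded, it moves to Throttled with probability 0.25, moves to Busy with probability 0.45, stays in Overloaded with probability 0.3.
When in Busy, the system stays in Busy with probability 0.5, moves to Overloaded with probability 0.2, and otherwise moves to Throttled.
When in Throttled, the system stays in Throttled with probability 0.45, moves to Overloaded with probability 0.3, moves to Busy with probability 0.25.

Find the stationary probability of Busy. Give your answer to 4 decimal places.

Let the stationary distribution be π with π = πP and π_1 + π_2 + π_3 = 1.
π_1 = 0.3·π_1 + 0.2·π_2 + 0.3·π_3
π_2 = 0.45·π_1 + 0.5·π_2 + 0.25·π_3
Solving with the normalization constraint gives π = (0.2597, 0.4026, 0.3377).
So the stationary probability of Busy is 0.4026.

0.4026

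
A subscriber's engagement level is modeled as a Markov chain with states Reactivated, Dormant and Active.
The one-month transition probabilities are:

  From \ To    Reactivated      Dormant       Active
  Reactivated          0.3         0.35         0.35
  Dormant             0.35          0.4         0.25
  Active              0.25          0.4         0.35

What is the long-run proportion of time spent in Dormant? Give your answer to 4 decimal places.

Let the stationary distribution be π with π = πP and π_1 + π_2 + π_3 = 1.
π_1 = 0.3·π_1 + 0.35·π_2 + 0.25·π_3
π_2 = 0.35·π_1 + 0.4·π_2 + 0.4·π_3
Solving with the normalization constraint gives π = (0.3037, 0.3848, 0.3115).
So the stationary probability of Dormant is 0.3848.

0.3848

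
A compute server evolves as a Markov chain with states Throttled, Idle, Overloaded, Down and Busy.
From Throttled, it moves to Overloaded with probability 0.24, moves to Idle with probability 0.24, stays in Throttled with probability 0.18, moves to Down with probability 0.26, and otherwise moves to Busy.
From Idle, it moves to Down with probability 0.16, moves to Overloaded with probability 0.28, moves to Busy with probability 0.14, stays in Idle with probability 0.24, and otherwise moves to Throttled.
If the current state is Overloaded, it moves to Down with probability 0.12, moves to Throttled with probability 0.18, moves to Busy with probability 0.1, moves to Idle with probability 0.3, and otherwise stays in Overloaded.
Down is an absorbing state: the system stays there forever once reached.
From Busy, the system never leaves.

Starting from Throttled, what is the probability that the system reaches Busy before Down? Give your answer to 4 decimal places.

Let h(s) be the probability of absorption at Busy starting from transient state s. Then h(Busy) = 1 and h(Down) = 0. By first-step analysis:
h(Throttled) = 0.18·h(Throttled) + 0.24·h(Idle) + 0.24·h(Overloaded) + 0.26·0 + 0.08·1
h(Idle) = 0.18·h(Throttled) + 0.24·h(Idle) + 0.28·h(Overloaded) + 0.16·0 + 0.14·1
h(Overloaded) = 0.18·h(Throttled) + 0.3·h(Idle) + 0.3·h(Overloaded) + 0.12·0 + 0.1·1
Solving: h(Throttled) = 0.3381, h(Idle) = 0.4144, h(Overloaded) = 0.4074.
Starting from Throttled, the probability is 0.3381.

0.3381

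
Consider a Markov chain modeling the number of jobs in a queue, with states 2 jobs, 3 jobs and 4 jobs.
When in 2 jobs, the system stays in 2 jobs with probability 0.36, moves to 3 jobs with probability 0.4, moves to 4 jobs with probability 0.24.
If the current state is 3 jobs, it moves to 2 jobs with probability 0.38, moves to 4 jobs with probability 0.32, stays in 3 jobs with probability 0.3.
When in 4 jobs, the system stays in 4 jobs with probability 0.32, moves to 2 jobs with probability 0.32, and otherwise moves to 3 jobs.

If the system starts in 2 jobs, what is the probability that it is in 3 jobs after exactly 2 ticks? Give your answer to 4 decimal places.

0.3504

Sum over the intermediate state after 1 tick:
P = P(2 jobs→2 jobs)·P(2 jobs→3 jobs) + P(2 jobs→3 jobs)·P(3 jobs→3 jobs) + P(2 jobs→4 jobs)·P(4 jobs→3 jobs)
  = 0.36×0.4 + 0.4×0.3 + 0.24×0.36
  = 0.1440 + 0.1200 + 0.0864 = 0.3504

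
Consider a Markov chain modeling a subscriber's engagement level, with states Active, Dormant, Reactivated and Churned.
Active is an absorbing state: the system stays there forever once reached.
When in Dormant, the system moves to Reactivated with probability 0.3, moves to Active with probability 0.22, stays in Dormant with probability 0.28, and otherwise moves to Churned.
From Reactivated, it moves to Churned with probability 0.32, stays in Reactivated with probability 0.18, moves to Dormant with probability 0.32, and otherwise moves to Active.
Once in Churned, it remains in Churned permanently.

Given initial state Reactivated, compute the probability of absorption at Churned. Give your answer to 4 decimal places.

Let h(s) be the probability of absorption at Churned starting from transient state s. Then h(Churned) = 1 and h(Active) = 0. By first-step analysis:
h(Dormant) = 0.22·0 + 0.28·h(Dormant) + 0.3·h(Reactivated) + 0.2·1
h(Reactivated) = 0.18·0 + 0.32·h(Dormant) + 0.18·h(Reactivated) + 0.32·1
Solving: h(Dormant) = 0.5259, h(Reactivated) = 0.5955.
Starting from Reactivated, the probability is 0.5955.

0.5955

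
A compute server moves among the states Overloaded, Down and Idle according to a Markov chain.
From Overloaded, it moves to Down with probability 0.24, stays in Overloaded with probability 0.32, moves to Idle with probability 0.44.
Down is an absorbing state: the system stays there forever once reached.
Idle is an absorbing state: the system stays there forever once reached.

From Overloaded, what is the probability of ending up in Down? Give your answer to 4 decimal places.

Let h(s) be the probability of absorption at Down starting from transient state s. Then h(Down) = 1 and h(Idle) = 0. By first-step analysis:
h(Overloaded) = 0.32·h(Overloaded) + 0.24·1 + 0.44·0
Solving: h(Overloaded) = 0.3529.
Starting from Overloaded, the probability is 0.3529.

0.3529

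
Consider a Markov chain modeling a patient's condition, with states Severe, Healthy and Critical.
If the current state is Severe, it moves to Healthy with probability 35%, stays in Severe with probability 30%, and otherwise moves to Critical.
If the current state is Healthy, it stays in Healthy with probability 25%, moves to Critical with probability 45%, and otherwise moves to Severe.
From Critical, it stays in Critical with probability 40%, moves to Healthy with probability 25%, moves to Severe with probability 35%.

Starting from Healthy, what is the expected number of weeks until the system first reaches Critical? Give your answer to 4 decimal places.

2.3810

Let t(s) be the expected number of weeks to first reach Critical from state s, with t(Critical) = 0. Conditioning on the first week:
t(Severe) = 1 + 0.3·t(Severe) + 0.35·t(Healthy)
t(Healthy) = 1 + 0.3·t(Severe) + 0.25·t(Healthy)
Solving: t(Severe) = 2.6190, t(Healthy) = 2.3810.
Expected weeks from Healthy to Critical: 2.3810.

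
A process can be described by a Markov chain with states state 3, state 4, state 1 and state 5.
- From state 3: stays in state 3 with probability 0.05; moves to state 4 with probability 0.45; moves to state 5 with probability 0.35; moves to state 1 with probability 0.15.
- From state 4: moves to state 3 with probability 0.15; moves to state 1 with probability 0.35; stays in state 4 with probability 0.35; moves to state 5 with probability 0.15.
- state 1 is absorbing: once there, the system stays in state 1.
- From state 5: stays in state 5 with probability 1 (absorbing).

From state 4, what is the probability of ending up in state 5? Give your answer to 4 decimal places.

Let h(s) be the probability of absorption at state 5 starting from transient state s. Then h(state 5) = 1 and h(state 1) = 0. By first-step analysis:
h(state 3) = 0.05·h(state 3) + 0.45·h(state 4) + 0.15·0 + 0.35·1
h(state 4) = 0.15·h(state 3) + 0.35·h(state 4) + 0.35·0 + 0.15·1
Solving: h(state 3) = 0.5364, h(state 4) = 0.3545.
Starting from state 4, the probability is 0.3545.

0.3545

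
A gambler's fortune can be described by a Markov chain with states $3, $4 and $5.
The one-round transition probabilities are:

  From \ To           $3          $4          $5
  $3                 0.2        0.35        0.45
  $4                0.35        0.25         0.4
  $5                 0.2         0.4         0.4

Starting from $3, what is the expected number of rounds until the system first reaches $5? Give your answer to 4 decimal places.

Let t(s) be the expected number of rounds to first reach $5 from state s, with t($5) = 0. Conditioning on the first round:
t($3) = 1 + 0.2·t($3) + 0.35·t($4)
t($4) = 1 + 0.35·t($3) + 0.25·t($4)
Solving: t($3) = 2.3037, t($4) = 2.4084.
Expected rounds from $3 to $5: 2.3037.

2.3037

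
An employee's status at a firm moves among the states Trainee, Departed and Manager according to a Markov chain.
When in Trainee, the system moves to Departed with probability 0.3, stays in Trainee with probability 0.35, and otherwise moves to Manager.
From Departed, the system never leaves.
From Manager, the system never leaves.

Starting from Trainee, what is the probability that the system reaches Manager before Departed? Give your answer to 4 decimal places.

0.5385

Let h(s) be the probability of absorption at Manager starting from transient state s. Then h(Manager) = 1 and h(Departed) = 0. By first-step analysis:
h(Trainee) = 0.35·h(Trainee) + 0.3·0 + 0.35·1
Solving: h(Trainee) = 0.5385.
Starting from Trainee, the probability is 0.5385.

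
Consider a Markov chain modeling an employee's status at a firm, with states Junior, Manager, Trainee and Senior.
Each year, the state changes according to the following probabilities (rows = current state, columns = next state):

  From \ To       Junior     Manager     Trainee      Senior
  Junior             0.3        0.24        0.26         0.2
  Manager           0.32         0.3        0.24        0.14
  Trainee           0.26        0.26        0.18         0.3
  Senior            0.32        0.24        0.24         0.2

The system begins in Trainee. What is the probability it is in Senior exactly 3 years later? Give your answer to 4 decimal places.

0.2079

Propagate the distribution vector 3 years from Trainee.
After 0 years: (0.0000, 0.0000, 1.0000, 0.0000)
After 1 year: (0.2600, 0.2600, 0.1800, 0.3000)
After 2 years: (0.3040, 0.2592, 0.2344, 0.2024)
After 3 years: (0.2999, 0.2602, 0.2320, 0.2079)
P(in Senior after 3 years) = 0.2079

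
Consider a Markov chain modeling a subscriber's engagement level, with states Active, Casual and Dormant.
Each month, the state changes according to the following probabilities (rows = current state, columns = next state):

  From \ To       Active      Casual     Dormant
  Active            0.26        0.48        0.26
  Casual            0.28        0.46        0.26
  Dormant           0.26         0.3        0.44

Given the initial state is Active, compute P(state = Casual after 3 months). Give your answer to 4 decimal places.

Propagate the distribution vector 3 months from Active.
After 0 months: (1.0000, 0.0000, 0.0000)
After 1 month: (0.2600, 0.4800, 0.2600)
After 2 months: (0.2696, 0.4236, 0.3068)
After 3 months: (0.2685, 0.4163, 0.3152)
P(in Casual after 3 months) = 0.4163

0.4163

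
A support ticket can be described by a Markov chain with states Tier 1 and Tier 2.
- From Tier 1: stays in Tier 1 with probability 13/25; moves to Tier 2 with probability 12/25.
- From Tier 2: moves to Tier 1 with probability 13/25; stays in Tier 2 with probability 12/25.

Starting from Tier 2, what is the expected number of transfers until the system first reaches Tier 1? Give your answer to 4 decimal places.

1.9231

Let t(s) be the expected number of transfers to first reach Tier 1 from state s, with t(Tier 1) = 0. Conditioning on the first transfer:
t(Tier 2) = 1 + 0.48·t(Tier 2)
Solving: t(Tier 2) = 1.9231.
Expected transfers from Tier 2 to Tier 1: 1.9231.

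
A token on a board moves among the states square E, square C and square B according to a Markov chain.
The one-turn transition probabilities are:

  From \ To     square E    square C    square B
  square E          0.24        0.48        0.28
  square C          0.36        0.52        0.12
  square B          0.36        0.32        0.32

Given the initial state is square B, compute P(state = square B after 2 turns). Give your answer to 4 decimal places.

0.2416

Sum over the intermediate state after 1 turn:
P = P(square B→square E)·P(square E→square B) + P(square B→square C)·P(square C→square B) + P(square B→square B)·P(square B→square B)
  = 0.36×0.28 + 0.32×0.12 + 0.32×0.32
  = 0.1008 + 0.0384 + 0.1024 = 0.2416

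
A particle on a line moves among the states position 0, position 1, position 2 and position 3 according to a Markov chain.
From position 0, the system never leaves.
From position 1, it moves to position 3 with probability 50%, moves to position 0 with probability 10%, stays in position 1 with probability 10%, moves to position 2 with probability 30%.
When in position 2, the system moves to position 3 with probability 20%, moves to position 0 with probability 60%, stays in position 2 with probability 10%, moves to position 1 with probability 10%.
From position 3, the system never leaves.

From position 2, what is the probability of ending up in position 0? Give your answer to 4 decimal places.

0.7051

Let h(s) be the probability of absorption at position 0 starting from transient state s. Then h(position 0) = 1 and h(position 3) = 0. By first-step analysis:
h(position 1) = 0.1·1 + 0.1·h(position 1) + 0.3·h(position 2) + 0.5·0
h(position 2) = 0.6·1 + 0.1·h(position 1) + 0.1·h(position 2) + 0.2·0
Solving: h(position 1) = 0.3462, h(position 2) = 0.7051.
Starting from position 2, the probability is 0.7051.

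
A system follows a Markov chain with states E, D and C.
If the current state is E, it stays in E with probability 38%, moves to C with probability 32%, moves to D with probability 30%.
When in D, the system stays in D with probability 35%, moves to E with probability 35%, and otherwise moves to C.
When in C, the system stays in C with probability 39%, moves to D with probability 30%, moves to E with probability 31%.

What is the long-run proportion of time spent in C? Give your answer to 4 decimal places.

0.3373

Let the stationary distribution be π with π = πP and π_1 + π_2 + π_3 = 1.
π_1 = 0.38·π_1 + 0.35·π_2 + 0.31·π_3
π_2 = 0.3·π_1 + 0.35·π_2 + 0.3·π_3
Solving with the normalization constraint gives π = (0.3469, 0.3158, 0.3373).
So the stationary probability of C is 0.3373.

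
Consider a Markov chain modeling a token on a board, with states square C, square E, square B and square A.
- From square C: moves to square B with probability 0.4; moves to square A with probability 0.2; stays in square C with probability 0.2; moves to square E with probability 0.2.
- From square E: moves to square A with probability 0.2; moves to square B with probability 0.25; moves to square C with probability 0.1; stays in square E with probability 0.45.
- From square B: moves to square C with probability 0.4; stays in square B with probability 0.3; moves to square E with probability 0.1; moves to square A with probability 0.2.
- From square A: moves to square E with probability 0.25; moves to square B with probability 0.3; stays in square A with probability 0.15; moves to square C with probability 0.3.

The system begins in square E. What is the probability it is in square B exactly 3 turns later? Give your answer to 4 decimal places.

Propagate the distribution vector 3 turns from square E.
After 0 turns: (0.0000, 1.0000, 0.0000, 0.0000)
After 1 turn: (0.1000, 0.4500, 0.2500, 0.2000)
After 2 turns: (0.2250, 0.2975, 0.2875, 0.1900)
After 3 turns: (0.2468, 0.2551, 0.3076, 0.1905)
P(in square B after 3 turns) = 0.3076

0.3076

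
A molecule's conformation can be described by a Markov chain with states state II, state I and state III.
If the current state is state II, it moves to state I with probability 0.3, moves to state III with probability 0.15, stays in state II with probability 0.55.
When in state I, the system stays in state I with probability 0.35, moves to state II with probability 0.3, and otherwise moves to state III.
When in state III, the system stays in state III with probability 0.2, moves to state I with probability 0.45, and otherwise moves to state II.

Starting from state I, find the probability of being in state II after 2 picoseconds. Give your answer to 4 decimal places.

0.3925

Sum over the intermediate state after 1 picosecond:
P = P(state I→state II)·P(state II→state II) + P(state I→state I)·P(state I→state II) + P(state I→state III)·P(state III→state II)
  = 0.3×0.55 + 0.35×0.3 + 0.35×0.35
  = 0.1650 + 0.1050 + 0.1225 = 0.3925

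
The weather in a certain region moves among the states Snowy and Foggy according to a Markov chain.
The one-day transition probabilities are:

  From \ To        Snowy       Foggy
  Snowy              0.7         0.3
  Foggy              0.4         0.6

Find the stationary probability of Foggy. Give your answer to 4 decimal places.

0.4286

Let the stationary distribution be π with π = πP and π_1 + π_2 = 1.
π_1 = 0.7·π_1 + 0.4·π_2
Solving with the normalization constraint gives π = (0.5714, 0.4286).
So the stationary probability of Foggy is 0.4286.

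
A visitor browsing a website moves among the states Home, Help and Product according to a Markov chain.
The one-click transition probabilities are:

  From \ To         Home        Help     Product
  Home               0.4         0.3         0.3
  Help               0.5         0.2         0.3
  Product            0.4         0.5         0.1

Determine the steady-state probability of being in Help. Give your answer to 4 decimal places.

Let the stationary distribution be π with π = πP and π_1 + π_2 + π_3 = 1.
π_1 = 0.4·π_1 + 0.5·π_2 + 0.4·π_3
π_2 = 0.3·π_1 + 0.2·π_2 + 0.5·π_3
Solving with the normalization constraint gives π = (0.4318, 0.3182, 0.2500).
So the stationary probability of Help is 0.3182.

0.3182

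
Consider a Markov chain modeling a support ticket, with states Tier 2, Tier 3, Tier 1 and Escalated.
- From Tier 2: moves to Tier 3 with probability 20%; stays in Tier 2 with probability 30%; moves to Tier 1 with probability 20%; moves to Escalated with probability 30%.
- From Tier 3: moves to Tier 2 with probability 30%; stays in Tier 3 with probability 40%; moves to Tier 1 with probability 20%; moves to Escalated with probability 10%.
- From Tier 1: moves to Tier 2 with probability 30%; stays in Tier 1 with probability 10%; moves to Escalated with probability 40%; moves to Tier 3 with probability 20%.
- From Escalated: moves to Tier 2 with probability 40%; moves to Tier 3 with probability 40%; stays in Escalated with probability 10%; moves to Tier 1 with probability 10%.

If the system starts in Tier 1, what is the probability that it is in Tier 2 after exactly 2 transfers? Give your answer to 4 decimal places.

Propagate the distribution vector 2 transfers from Tier 1.
After 0 transfers: (0.0000, 0.0000, 1.0000, 0.0000)
After 1 transfer: (0.3000, 0.2000, 0.1000, 0.4000)
After 2 transfers: (0.3400, 0.3200, 0.1500, 0.1900)
P(in Tier 2 after 2 transfers) = 0.3400

0.3400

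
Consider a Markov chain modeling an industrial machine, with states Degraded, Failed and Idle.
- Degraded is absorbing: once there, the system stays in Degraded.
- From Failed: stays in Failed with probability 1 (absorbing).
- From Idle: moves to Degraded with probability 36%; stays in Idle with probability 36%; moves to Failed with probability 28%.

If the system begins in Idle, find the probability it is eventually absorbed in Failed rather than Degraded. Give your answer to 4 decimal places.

0.4375

Let h(s) be the probability of absorption at Failed starting from transient state s. Then h(Failed) = 1 and h(Degraded) = 0. By first-step analysis:
h(Idle) = 0.36·0 + 0.28·1 + 0.36·h(Idle)
Solving: h(Idle) = 0.4375.
Starting from Idle, the probability is 0.4375.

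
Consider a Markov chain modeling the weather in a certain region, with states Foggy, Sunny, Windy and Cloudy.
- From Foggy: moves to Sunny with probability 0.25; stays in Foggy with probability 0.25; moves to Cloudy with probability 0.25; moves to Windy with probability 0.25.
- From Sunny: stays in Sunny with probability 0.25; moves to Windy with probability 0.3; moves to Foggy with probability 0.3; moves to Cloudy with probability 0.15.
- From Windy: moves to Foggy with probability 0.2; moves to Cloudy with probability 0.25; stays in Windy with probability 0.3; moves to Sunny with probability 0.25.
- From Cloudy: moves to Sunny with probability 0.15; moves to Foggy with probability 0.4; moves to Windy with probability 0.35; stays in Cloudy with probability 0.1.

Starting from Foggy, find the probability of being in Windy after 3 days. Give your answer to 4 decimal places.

0.2950

Propagate the distribution vector 3 days from Foggy.
After 0 days: (1.0000, 0.0000, 0.0000, 0.0000)
After 1 day: (0.2500, 0.2500, 0.2500, 0.2500)
After 2 days: (0.2875, 0.2250, 0.3000, 0.1875)
After 3 days: (0.2744, 0.2313, 0.2950, 0.1994)
P(in Windy after 3 days) = 0.2950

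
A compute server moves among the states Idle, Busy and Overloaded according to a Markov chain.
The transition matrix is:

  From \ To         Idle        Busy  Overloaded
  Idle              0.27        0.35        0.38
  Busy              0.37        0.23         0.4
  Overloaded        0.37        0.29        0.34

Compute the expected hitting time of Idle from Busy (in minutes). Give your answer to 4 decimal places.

2.7027

Let t(s) be the expected number of minutes to first reach Idle from state s, with t(Idle) = 0. Conditioning on the first minute:
t(Busy) = 1 + 0.23·t(Busy) + 0.4·t(Overloaded)
t(Overloaded) = 1 + 0.29·t(Busy) + 0.34·t(Overloaded)
Solving: t(Busy) = 2.7027, t(Overloaded) = 2.7027.
Expected minutes from Busy to Idle: 2.7027.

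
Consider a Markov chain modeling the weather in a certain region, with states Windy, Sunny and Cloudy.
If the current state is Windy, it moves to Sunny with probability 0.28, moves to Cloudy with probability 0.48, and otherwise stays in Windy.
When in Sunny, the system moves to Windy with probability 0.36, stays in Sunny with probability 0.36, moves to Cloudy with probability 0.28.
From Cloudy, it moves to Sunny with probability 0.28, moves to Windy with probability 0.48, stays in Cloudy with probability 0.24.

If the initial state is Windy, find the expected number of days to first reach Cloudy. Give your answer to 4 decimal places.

2.3859

Let t(s) be the expected number of days to first reach Cloudy from state s, with t(Cloudy) = 0. Conditioning on the first day:
t(Windy) = 1 + 0.24·t(Windy) + 0.28·t(Sunny)
t(Sunny) = 1 + 0.36·t(Windy) + 0.36·t(Sunny)
Solving: t(Windy) = 2.3859, t(Sunny) = 2.9046.
Expected days from Windy to Cloudy: 2.3859.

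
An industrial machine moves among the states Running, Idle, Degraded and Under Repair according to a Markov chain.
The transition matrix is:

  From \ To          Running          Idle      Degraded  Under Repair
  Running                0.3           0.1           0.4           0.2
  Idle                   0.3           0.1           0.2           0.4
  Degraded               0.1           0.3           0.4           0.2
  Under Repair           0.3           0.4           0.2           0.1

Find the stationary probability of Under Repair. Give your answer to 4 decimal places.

0.2234

Let the stationary distribution be π with π = πP and π_1 + π_2 + π_3 + π_4 = 1.
π_1 = 0.3·π_1 + 0.3·π_2 + 0.1·π_3 + 0.3·π_4
π_2 = 0.1·π_1 + 0.1·π_2 + 0.3·π_3 + 0.4·π_4
π_3 = 0.4·π_1 + 0.2·π_2 + 0.4·π_3 + 0.2·π_4
Solving with the normalization constraint gives π = (0.2381, 0.2289, 0.3095, 0.2234).
So the stationary probability of Under Repair is 0.2234.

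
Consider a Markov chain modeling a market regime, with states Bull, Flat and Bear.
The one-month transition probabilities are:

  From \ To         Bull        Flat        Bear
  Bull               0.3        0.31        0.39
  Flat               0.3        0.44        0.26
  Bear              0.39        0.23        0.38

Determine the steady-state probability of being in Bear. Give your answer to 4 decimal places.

Let the stationary distribution be π with π = πP and π_1 + π_2 + π_3 = 1.
π_1 = 0.3·π_1 + 0.3·π_2 + 0.39·π_3
π_2 = 0.31·π_1 + 0.44·π_2 + 0.23·π_3
Solving with the normalization constraint gives π = (0.3310, 0.3247, 0.3444).
So the stationary probability of Bear is 0.3444.

0.3444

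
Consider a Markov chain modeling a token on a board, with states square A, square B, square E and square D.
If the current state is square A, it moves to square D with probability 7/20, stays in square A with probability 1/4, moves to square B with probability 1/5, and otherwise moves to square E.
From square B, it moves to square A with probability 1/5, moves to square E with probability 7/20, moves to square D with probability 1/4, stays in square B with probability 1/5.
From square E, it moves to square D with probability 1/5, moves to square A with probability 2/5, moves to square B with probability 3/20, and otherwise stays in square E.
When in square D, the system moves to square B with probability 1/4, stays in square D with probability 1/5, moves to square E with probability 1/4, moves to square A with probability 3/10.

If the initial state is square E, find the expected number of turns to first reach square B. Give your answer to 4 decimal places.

5.2301

Let t(s) be the expected number of turns to first reach square B from state s, with t(square B) = 0. Conditioning on the first turn:
t(square A) = 1 + 0.25·t(square A) + 0.2·t(square E) + 0.35·t(square D)
t(square E) = 1 + 0.4·t(square A) + 0.25·t(square E) + 0.2·t(square D)
t(square D) = 1 + 0.3·t(square A) + 0.25·t(square E) + 0.2·t(square D)
Solving: t(square A) = 4.9383, t(square E) = 5.2301, t(square D) = 4.7363.
Expected turns from square E to square B: 5.2301.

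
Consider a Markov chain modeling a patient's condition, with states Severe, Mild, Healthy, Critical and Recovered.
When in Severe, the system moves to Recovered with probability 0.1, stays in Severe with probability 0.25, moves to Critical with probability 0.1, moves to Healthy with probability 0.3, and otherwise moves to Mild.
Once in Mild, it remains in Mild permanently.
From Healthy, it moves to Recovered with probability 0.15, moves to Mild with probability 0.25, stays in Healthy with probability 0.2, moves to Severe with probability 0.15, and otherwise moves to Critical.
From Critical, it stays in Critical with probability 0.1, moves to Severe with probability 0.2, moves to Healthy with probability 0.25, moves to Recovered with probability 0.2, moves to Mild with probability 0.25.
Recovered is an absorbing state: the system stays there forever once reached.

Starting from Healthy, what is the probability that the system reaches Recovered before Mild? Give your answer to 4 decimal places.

0.3763

Let h(s) be the probability of absorption at Recovered starting from transient state s. Then h(Recovered) = 1 and h(Mild) = 0. By first-step analysis:
h(Severe) = 0.25·h(Severe) + 0.25·0 + 0.3·h(Healthy) + 0.1·h(Critical) + 0.1·1
h(Healthy) = 0.15·h(Severe) + 0.25·0 + 0.2·h(Healthy) + 0.25·h(Critical) + 0.15·1
h(Critical) = 0.2·h(Severe) + 0.25·0 + 0.25·h(Healthy) + 0.1·h(Critical) + 0.2·1
Solving: h(Severe) = 0.3374, h(Healthy) = 0.3763, h(Critical) = 0.4017.
Starting from Healthy, the probability is 0.3763.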